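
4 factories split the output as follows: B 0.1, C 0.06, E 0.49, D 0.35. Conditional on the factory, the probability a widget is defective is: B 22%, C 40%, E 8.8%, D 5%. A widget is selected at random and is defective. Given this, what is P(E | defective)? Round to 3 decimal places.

0.404

Compute prior × likelihood for every hypothesis:
  B: 0.1 × 0.22 = 0.022
  C: 0.06 × 0.4 = 0.024
  E: 0.49 × 0.088 = 0.04312
  D: 0.35 × 0.05 = 0.0175
Total = 0.10662.
P(E | evidence) = 0.04312 / 0.10662 ≈ 0.404.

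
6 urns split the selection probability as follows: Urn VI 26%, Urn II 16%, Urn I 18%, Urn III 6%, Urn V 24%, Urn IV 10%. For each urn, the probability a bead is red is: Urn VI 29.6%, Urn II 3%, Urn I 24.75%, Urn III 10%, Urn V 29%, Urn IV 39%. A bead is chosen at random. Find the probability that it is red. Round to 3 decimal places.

0.241

Unnormalized posteriors (prior × likelihood):
  Urn VI: 0.26 × 0.296 = 0.07696
  Urn II: 0.16 × 0.03 = 0.0048
  Urn I: 0.18 × 0.2475 = 0.04455
  Urn III: 0.06 × 0.1 = 0.006
  Urn V: 0.24 × 0.29 = 0.0696
  Urn IV: 0.1 × 0.39 = 0.039
P(red) = 0.07696 + 0.0048 + 0.04455 + 0.006 + 0.0696 + 0.039 = 0.24091 → 0.241.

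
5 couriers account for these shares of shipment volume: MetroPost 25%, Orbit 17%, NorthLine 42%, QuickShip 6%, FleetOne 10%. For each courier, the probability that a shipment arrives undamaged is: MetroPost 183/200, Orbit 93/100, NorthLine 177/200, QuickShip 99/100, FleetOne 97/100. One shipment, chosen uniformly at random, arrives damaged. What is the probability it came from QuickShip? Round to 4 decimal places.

Taking complements, P(damaged | each) = MetroPost 0.085, Orbit 0.07, NorthLine 0.115, QuickShip 0.01, FleetOne 0.03.
Prior × likelihood for each hypothesis:
  MetroPost: 0.25 × 0.085 = 0.02125
  Orbit: 0.17 × 0.07 = 0.0119
  NorthLine: 0.42 × 0.115 = 0.0483
  QuickShip: 0.06 × 0.01 = 0.0006
  FleetOne: 0.1 × 0.03 = 0.003
Normalizing constant = 0.08505.
P(QuickShip | evidence) = 0.0006 / 0.08505 ≈ 0.0071.

0.0071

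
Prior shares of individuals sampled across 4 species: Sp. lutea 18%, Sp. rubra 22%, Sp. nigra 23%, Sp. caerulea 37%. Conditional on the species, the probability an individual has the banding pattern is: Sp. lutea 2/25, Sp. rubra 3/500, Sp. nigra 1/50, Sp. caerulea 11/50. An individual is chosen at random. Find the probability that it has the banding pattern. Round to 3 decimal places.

0.102

Prior × likelihood for each hypothesis:
  Sp. lutea: 0.18 × 0.08 = 0.0144
  Sp. rubra: 0.22 × 0.006 = 0.00132
  Sp. nigra: 0.23 × 0.02 = 0.0046
  Sp. caerulea: 0.37 × 0.22 = 0.0814
P(banded) = 0.0144 + 0.00132 + 0.0046 + 0.0814 = 0.10172 → 0.102.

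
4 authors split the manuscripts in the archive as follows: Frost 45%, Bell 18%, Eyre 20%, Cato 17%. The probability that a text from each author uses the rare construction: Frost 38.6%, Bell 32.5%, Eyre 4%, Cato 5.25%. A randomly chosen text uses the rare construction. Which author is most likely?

Frost

Compute prior × likelihood for every hypothesis:
  Frost: 0.45 × 0.386 = 0.1737
  Bell: 0.18 × 0.325 = 0.0585
  Eyre: 0.2 × 0.04 = 0.008
  Cato: 0.17 × 0.0525 = 0.008925
Total = 0.249125.
Largest term belongs to Frost, so Frost is most probable.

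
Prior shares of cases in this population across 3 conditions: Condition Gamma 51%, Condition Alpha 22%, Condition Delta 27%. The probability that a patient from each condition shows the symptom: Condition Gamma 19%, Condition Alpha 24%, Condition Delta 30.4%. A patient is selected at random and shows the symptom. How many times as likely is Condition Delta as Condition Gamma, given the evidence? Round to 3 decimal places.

Prior × likelihood for each hypothesis:
  Condition Gamma: 0.51 × 0.19 = 0.0969
  Condition Alpha: 0.22 × 0.24 = 0.0528
  Condition Delta: 0.27 × 0.304 = 0.08208
Total = 0.23178.
The ratio is 0.08208 / 0.0969 (the normalizer cancels) = 0.847.

0.847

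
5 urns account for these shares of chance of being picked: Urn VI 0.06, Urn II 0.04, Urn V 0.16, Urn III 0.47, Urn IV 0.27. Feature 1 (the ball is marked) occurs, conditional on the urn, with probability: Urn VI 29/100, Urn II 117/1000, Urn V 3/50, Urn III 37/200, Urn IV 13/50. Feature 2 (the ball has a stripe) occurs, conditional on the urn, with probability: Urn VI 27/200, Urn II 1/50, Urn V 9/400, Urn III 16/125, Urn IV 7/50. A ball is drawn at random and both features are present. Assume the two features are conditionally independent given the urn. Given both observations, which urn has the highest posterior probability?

Urn III

Unnormalized posteriors (prior × likelihood):
  Urn VI: 0.06 × 0.29 × 0.135 = 0.002349
  Urn II: 0.04 × 0.117 × 0.02 = 0.0000936
  Urn V: 0.16 × 0.06 × 0.0225 = 0.000216
  Urn III: 0.47 × 0.185 × 0.128 = 0.0111296
  Urn IV: 0.27 × 0.26 × 0.14 = 0.009828
Sum = 0.0236162.
Largest term belongs to Urn III, so Urn III is most probable.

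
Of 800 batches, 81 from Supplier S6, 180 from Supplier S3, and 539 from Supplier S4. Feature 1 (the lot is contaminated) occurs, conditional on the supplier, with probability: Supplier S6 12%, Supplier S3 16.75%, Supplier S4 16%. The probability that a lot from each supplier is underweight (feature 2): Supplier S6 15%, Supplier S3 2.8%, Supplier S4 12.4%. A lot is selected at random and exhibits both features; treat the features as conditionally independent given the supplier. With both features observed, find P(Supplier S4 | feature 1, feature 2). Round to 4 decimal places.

0.8229

Prior × likelihood for each hypothesis:
  Supplier S6: 0.10125 × 0.12 × 0.15 = 0.0018225
  Supplier S3: 0.225 × 0.1675 × 0.028 = 0.00105525
  Supplier S4: 0.67375 × 0.16 × 0.124 = 0.0133672
Normalizing constant = 0.01624495.
P(Supplier S4 | evidence) = 0.0133672 / 0.01624495 ≈ 0.8229.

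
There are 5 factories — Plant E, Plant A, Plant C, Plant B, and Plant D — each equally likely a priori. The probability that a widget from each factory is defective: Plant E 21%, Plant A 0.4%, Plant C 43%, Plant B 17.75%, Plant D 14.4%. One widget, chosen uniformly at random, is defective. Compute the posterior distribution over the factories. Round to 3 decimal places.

Plant E 0.218, Plant A 0.004, Plant C 0.445, Plant B 0.184, Plant D 0.149

With a uniform prior (1/5 each), posterior ∝ likelihood:
  Plant E: 0.21
  Plant A: 0.004
  Plant C: 0.43
  Plant B: 0.1775
  Plant D: 0.144
Total = 0.9655.
P(Plant E | defective) = 0.21/0.9655 ≈ 0.218
P(Plant A | defective) = 0.004/0.9655 ≈ 0.004
P(Plant C | defective) = 0.43/0.9655 ≈ 0.445
P(Plant B | defective) = 0.1775/0.9655 ≈ 0.184
P(Plant D | defective) = 0.144/0.9655 ≈ 0.149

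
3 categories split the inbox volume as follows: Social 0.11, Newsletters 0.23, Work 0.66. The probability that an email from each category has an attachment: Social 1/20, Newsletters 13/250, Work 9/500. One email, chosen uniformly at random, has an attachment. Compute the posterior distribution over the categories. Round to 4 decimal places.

Social 0.1875, Newsletters 0.4076, Work 0.4049

Compute prior × likelihood for every hypothesis:
  Social: 0.11 × 0.05 = 0.0055
  Newsletters: 0.23 × 0.052 = 0.01196
  Work: 0.66 × 0.018 = 0.01188
Total = 0.02934.
P(Social | attachment) = 0.0055/0.02934 ≈ 0.1875
P(Newsletters | attachment) = 0.01196/0.02934 ≈ 0.4076
P(Work | attachment) = 0.01188/0.02934 ≈ 0.4049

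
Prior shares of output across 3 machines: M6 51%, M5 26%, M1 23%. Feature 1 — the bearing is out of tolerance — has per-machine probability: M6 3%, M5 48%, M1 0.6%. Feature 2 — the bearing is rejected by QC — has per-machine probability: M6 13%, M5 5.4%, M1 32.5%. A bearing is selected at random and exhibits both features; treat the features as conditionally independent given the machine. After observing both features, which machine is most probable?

By Bayes' rule, posterior ∝ prior × likelihood:
  M6: 0.51 × 0.03 × 0.13 = 0.001989
  M5: 0.26 × 0.48 × 0.054 = 0.0067392
  M1: 0.23 × 0.006 × 0.325 = 0.0004485
Total = 0.0091767.
Largest term belongs to M5, so M5 is most probable.

M5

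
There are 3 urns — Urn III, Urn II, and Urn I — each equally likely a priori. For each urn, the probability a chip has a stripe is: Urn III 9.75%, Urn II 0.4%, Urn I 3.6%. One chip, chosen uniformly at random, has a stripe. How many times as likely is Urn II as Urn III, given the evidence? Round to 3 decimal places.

0.041

Since the prior is uniform, the posterior is proportional to the likelihood:
  Urn III: 0.0975
  Urn II: 0.004
  Urn I: 0.036
Total = 0.1375.
The ratio is 0.004 / 0.0975 (the normalizer cancels) = 0.041.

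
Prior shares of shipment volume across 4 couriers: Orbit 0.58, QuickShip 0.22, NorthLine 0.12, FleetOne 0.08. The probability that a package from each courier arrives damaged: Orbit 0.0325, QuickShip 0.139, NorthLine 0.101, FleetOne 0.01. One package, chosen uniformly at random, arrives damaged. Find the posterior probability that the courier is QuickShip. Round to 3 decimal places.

0.490

Unnormalized posteriors (prior × likelihood):
  Orbit: 0.58 × 0.0325 = 0.01885
  QuickShip: 0.22 × 0.139 = 0.03058
  NorthLine: 0.12 × 0.101 = 0.01212
  FleetOne: 0.08 × 0.01 = 0.0008
Sum = 0.06235.
P(QuickShip | evidence) = 0.03058 / 0.06235 ≈ 0.490.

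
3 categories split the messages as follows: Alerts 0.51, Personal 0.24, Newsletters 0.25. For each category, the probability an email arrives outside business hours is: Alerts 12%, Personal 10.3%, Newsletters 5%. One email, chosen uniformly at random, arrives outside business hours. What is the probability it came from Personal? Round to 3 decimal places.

Prior × likelihood for each hypothesis:
  Alerts: 0.51 × 0.12 = 0.0612
  Personal: 0.24 × 0.103 = 0.02472
  Newsletters: 0.25 × 0.05 = 0.0125
Sum = 0.09842.
P(Personal | evidence) = 0.02472 / 0.09842 ≈ 0.251.

0.251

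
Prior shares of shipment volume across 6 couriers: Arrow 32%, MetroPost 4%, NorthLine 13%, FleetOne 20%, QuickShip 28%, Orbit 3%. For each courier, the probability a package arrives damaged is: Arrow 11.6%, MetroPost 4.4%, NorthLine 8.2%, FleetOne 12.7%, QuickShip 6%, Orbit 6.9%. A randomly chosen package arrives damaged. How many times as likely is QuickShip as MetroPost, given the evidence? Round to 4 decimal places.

9.5455

Unnormalized posteriors (prior × likelihood):
  Arrow: 0.32 × 0.116 = 0.03712
  MetroPost: 0.04 × 0.044 = 0.00176
  NorthLine: 0.13 × 0.082 = 0.01066
  FleetOne: 0.2 × 0.127 = 0.0254
  QuickShip: 0.28 × 0.06 = 0.0168
  Orbit: 0.03 × 0.069 = 0.00207
Total = 0.09381.
The ratio is 0.0168 / 0.00176 (the normalizer cancels) = 9.5455.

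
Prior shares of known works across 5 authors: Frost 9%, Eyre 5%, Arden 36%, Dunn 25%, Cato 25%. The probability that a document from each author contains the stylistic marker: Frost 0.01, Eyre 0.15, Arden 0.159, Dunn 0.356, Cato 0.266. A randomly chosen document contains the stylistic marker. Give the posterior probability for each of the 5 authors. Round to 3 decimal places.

By Bayes' rule, posterior ∝ prior × likelihood:
  Frost: 0.09 × 0.01 = 0.0009
  Eyre: 0.05 × 0.15 = 0.0075
  Arden: 0.36 × 0.159 = 0.05724
  Dunn: 0.25 × 0.356 = 0.089
  Cato: 0.25 × 0.266 = 0.0665
Total = 0.22114.
P(Frost | marker) = 0.0009/0.22114 ≈ 0.004
P(Eyre | marker) = 0.0075/0.22114 ≈ 0.034
P(Arden | marker) = 0.05724/0.22114 ≈ 0.259
P(Dunn | marker) = 0.089/0.22114 ≈ 0.402
P(Cato | marker) = 0.0665/0.22114 ≈ 0.301
(Check: 0.004+0.034+0.259+0.402+0.301 = 1.000.)

Frost 0.004, Eyre 0.034, Arden 0.259, Dunn 0.402, Cato 0.301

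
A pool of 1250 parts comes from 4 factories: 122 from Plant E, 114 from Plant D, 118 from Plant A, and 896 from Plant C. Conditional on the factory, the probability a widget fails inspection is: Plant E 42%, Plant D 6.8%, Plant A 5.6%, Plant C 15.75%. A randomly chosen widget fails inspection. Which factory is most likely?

Plant C

Compute prior × likelihood for every hypothesis:
  Plant E: 0.0976 × 0.42 = 0.040992
  Plant D: 0.0912 × 0.068 = 0.0062016
  Plant A: 0.0944 × 0.056 = 0.0052864
  Plant C: 0.7168 × 0.1575 = 0.112896
Total = 0.165376.
Largest term belongs to Plant C, so Plant C is most probable.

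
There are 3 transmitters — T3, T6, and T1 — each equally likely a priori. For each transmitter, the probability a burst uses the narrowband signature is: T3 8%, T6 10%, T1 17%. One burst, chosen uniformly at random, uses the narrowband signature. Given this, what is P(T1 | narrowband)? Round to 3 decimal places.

With a uniform prior (1/3 each), posterior ∝ likelihood:
  T3: 0.08
  T6: 0.1
  T1: 0.17
Total = 0.35.
P(T1 | evidence) = 0.17 / 0.35 ≈ 0.486.

0.486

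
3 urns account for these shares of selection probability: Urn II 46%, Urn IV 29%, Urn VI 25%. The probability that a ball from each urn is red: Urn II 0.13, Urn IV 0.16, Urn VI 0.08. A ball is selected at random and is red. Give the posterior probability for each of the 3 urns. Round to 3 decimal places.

Urn II 0.474, Urn IV 0.368, Urn VI 0.158

Unnormalized posteriors (prior × likelihood):
  Urn II: 0.46 × 0.13 = 0.0598
  Urn IV: 0.29 × 0.16 = 0.0464
  Urn VI: 0.25 × 0.08 = 0.02
Sum = 0.1262.
P(Urn II | red) = 0.0598/0.1262 ≈ 0.474
P(Urn IV | red) = 0.0464/0.1262 ≈ 0.368
P(Urn VI | red) = 0.02/0.1262 ≈ 0.158
(Check: 0.474+0.368+0.158 = 1.000.)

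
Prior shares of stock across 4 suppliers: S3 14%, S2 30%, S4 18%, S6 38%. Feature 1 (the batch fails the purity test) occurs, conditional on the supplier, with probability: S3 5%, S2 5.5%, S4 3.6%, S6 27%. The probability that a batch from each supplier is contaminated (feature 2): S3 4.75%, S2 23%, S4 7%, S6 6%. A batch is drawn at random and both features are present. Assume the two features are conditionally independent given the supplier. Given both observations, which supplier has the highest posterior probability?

Compute prior × likelihood for every hypothesis:
  S3: 0.14 × 0.05 × 0.0475 = 0.0003325
  S2: 0.3 × 0.055 × 0.23 = 0.003795
  S4: 0.18 × 0.036 × 0.07 = 0.0004536
  S6: 0.38 × 0.27 × 0.06 = 0.006156
Sum = 0.0107371.
Largest term belongs to S6, so S6 is most probable.

S6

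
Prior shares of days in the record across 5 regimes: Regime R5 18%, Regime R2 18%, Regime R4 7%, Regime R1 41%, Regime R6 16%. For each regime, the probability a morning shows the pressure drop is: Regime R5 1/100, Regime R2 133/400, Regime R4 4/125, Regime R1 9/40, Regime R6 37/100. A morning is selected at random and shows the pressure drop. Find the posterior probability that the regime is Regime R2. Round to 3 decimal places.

0.278

Prior × likelihood for each hypothesis:
  Regime R5: 0.18 × 0.01 = 0.0018
  Regime R2: 0.18 × 0.3325 = 0.05985
  Regime R4: 0.07 × 0.032 = 0.00224
  Regime R1: 0.41 × 0.225 = 0.09225
  Regime R6: 0.16 × 0.37 = 0.0592
Total = 0.21534.
P(Regime R2 | evidence) = 0.05985 / 0.21534 ≈ 0.278.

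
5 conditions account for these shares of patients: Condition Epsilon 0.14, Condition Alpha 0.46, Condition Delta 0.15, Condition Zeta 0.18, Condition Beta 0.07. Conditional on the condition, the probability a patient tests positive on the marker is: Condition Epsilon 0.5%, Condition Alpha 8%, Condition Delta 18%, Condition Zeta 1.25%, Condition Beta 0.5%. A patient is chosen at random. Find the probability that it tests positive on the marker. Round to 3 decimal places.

0.067

Unnormalized posteriors (prior × likelihood):
  Condition Epsilon: 0.14 × 0.005 = 0.0007
  Condition Alpha: 0.46 × 0.08 = 0.0368
  Condition Delta: 0.15 × 0.18 = 0.027
  Condition Zeta: 0.18 × 0.0125 = 0.00225
  Condition Beta: 0.07 × 0.005 = 0.00035
P(marker-positive) = 0.0007 + 0.0368 + 0.027 + 0.00225 + 0.00035 = 0.0671 → 0.067.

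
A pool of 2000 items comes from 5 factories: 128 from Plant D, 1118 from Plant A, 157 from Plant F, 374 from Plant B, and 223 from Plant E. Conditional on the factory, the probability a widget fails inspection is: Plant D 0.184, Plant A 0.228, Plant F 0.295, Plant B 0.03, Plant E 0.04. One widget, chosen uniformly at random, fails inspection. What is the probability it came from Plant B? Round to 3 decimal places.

0.033

Unnormalized posteriors (prior × likelihood):
  Plant D: 0.064 × 0.184 = 0.011776
  Plant A: 0.559 × 0.228 = 0.127452
  Plant F: 0.0785 × 0.295 = 0.0231575
  Plant B: 0.187 × 0.03 = 0.00561
  Plant E: 0.1115 × 0.04 = 0.00446
Sum = 0.1724555.
P(Plant B | evidence) = 0.00561 / 0.1724555 ≈ 0.033.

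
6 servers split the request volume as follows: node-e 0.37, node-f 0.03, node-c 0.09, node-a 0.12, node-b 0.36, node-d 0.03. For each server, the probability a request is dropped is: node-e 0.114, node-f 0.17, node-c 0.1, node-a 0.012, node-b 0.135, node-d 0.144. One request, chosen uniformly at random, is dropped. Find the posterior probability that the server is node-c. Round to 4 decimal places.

0.0813

Unnormalized posteriors (prior × likelihood):
  node-e: 0.37 × 0.114 = 0.04218
  node-f: 0.03 × 0.17 = 0.0051
  node-c: 0.09 × 0.1 = 0.009
  node-a: 0.12 × 0.012 = 0.00144
  node-b: 0.36 × 0.135 = 0.0486
  node-d: 0.03 × 0.144 = 0.00432
Normalizing constant = 0.11064.
P(node-c | evidence) = 0.009 / 0.11064 ≈ 0.0813.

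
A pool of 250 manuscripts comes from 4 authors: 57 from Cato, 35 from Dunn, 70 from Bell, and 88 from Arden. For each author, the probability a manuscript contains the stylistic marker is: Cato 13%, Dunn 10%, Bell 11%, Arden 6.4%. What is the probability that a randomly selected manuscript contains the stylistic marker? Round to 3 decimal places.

Compute prior × likelihood for every hypothesis:
  Cato: 0.228 × 0.13 = 0.02964
  Dunn: 0.14 × 0.1 = 0.014
  Bell: 0.28 × 0.11 = 0.0308
  Arden: 0.352 × 0.064 = 0.022528
P(marker) = 0.02964 + 0.014 + 0.0308 + 0.022528 = 0.096968 → 0.097.

0.097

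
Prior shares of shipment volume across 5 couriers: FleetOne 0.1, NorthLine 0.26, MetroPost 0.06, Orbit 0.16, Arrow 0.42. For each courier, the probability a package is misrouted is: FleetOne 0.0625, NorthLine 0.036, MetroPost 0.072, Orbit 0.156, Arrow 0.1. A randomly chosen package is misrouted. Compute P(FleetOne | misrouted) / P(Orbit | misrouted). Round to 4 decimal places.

Unnormalized posteriors (prior × likelihood):
  FleetOne: 0.1 × 0.0625 = 0.00625
  NorthLine: 0.26 × 0.036 = 0.00936
  MetroPost: 0.06 × 0.072 = 0.00432
  Orbit: 0.16 × 0.156 = 0.02496
  Arrow: 0.42 × 0.1 = 0.042
Normalizing constant = 0.08689.
The ratio is 0.00625 / 0.02496 (the normalizer cancels) = 0.2504.

0.2504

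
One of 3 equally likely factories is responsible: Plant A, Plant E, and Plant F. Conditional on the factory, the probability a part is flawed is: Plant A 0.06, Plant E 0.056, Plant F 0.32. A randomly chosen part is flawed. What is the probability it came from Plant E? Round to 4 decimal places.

0.1284

With a uniform prior (1/3 each), posterior ∝ likelihood:
  Plant A: 0.06
  Plant E: 0.056
  Plant F: 0.32
Normalizing constant = 0.436.
P(Plant E | evidence) = 0.056 / 0.436 ≈ 0.1284.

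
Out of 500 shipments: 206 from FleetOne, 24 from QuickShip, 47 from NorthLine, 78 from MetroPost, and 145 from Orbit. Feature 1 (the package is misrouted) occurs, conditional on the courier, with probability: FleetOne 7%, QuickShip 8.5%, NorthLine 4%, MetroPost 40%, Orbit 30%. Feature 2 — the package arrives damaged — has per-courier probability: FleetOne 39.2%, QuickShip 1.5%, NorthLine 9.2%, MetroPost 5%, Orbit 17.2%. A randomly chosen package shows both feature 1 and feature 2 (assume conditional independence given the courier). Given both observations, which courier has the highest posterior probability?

Orbit

Prior × likelihood for each hypothesis:
  FleetOne: 0.412 × 0.07 × 0.392 = 0.01130528
  QuickShip: 0.048 × 0.085 × 0.015 = 0.0000612
  NorthLine: 0.094 × 0.04 × 0.092 = 0.00034592
  MetroPost: 0.156 × 0.4 × 0.05 = 0.00312
  Orbit: 0.29 × 0.3 × 0.172 = 0.014964
Sum = 0.0297964.
Largest term belongs to Orbit, so Orbit is most probable.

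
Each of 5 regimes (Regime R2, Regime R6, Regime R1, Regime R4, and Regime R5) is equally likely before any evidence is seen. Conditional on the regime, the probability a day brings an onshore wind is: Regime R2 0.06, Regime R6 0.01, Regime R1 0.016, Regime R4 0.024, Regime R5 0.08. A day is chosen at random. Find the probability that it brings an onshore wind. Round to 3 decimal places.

Since the prior is uniform, the posterior is proportional to the likelihood:
  Regime R2: 0.06
  Regime R6: 0.01
  Regime R1: 0.016
  Regime R4: 0.024
  Regime R5: 0.08
P(onshore) = (1/5) × (0.06 + 0.01 + 0.016 + 0.024 + 0.08) = 0.19/5 ≈ 0.038.

0.038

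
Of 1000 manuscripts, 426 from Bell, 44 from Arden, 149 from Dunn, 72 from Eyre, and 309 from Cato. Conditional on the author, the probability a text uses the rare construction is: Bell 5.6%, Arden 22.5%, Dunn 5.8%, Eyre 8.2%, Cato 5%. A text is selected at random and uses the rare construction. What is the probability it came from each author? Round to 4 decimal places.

Bell 0.3742, Arden 0.1553, Dunn 0.1356, Eyre 0.0926, Cato 0.2423

Prior × likelihood for each hypothesis:
  Bell: 0.426 × 0.056 = 0.023856
  Arden: 0.044 × 0.225 = 0.0099
  Dunn: 0.149 × 0.058 = 0.008642
  Eyre: 0.072 × 0.082 = 0.005904
  Cato: 0.309 × 0.05 = 0.01545
Sum = 0.063752.
P(Bell | rare-form) = 0.023856/0.063752 ≈ 0.3742
P(Arden | rare-form) = 0.0099/0.063752 ≈ 0.1553
P(Dunn | rare-form) = 0.008642/0.063752 ≈ 0.1356
P(Eyre | rare-form) = 0.005904/0.063752 ≈ 0.0926
P(Cato | rare-form) = 0.01545/0.063752 ≈ 0.2423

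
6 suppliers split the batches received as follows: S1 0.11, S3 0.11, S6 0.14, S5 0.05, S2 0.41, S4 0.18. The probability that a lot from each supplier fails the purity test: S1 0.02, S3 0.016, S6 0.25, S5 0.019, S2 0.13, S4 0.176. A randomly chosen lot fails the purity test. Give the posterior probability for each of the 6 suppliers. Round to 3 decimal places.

Compute prior × likelihood for every hypothesis:
  S1: 0.11 × 0.02 = 0.0022
  S3: 0.11 × 0.016 = 0.00176
  S6: 0.14 × 0.25 = 0.035
  S5: 0.05 × 0.019 = 0.00095
  S2: 0.41 × 0.13 = 0.0533
  S4: 0.18 × 0.176 = 0.03168
Sum = 0.12489.
P(S1 | off-spec) = 0.0022/0.12489 ≈ 0.018
P(S3 | off-spec) = 0.00176/0.12489 ≈ 0.014
P(S6 | off-spec) = 0.035/0.12489 ≈ 0.280
P(S5 | off-spec) = 0.00095/0.12489 ≈ 0.008
P(S2 | off-spec) = 0.0533/0.12489 ≈ 0.427
P(S4 | off-spec) = 0.03168/0.12489 ≈ 0.254

S1 0.018, S3 0.014, S6 0.280, S5 0.008, S2 0.427, S4 0.254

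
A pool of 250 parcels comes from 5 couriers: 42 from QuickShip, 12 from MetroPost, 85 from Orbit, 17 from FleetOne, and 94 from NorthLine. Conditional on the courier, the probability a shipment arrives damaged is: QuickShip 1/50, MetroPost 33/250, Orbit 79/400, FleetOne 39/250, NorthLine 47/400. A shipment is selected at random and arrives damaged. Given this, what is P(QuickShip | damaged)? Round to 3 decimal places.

Prior × likelihood for each hypothesis:
  QuickShip: 0.168 × 0.02 = 0.00336
  MetroPost: 0.048 × 0.132 = 0.006336
  Orbit: 0.34 × 0.1975 = 0.06715
  FleetOne: 0.068 × 0.156 = 0.010608
  NorthLine: 0.376 × 0.1175 = 0.04418
Total = 0.131634.
P(QuickShip | evidence) = 0.00336 / 0.131634 ≈ 0.026.

0.026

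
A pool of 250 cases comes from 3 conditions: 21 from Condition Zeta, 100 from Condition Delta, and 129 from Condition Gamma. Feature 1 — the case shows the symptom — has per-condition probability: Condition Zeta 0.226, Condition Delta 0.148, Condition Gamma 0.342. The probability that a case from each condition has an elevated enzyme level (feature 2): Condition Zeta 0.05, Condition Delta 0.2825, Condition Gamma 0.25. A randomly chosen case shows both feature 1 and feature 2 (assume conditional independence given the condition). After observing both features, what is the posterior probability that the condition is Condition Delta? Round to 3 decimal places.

Prior × likelihood for each hypothesis:
  Condition Zeta: 0.084 × 0.226 × 0.05 = 0.0009492
  Condition Delta: 0.4 × 0.148 × 0.2825 = 0.016724
  Condition Gamma: 0.516 × 0.342 × 0.25 = 0.044118
Total = 0.0617912.
P(Condition Delta | evidence) = 0.016724 / 0.0617912 ≈ 0.271.

0.271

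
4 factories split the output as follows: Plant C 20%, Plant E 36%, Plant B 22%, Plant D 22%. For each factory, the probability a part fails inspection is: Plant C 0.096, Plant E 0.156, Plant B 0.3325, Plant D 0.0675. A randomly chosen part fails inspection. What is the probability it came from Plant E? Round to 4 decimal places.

0.3438

By Bayes' rule, posterior ∝ prior × likelihood:
  Plant C: 0.2 × 0.096 = 0.0192
  Plant E: 0.36 × 0.156 = 0.05616
  Plant B: 0.22 × 0.3325 = 0.07315
  Plant D: 0.22 × 0.0675 = 0.01485
Sum = 0.16336.
P(Plant E | evidence) = 0.05616 / 0.16336 ≈ 0.3438.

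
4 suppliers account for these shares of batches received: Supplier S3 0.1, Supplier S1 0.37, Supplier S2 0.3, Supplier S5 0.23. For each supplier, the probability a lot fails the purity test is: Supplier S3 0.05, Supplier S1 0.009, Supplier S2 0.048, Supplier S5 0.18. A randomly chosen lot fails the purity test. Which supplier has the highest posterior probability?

Prior × likelihood for each hypothesis:
  Supplier S3: 0.1 × 0.05 = 0.005
  Supplier S1: 0.37 × 0.009 = 0.00333
  Supplier S2: 0.3 × 0.048 = 0.0144
  Supplier S5: 0.23 × 0.18 = 0.0414
Sum = 0.06413.
Largest term belongs to Supplier S5, so Supplier S5 is most probable.

Supplier S5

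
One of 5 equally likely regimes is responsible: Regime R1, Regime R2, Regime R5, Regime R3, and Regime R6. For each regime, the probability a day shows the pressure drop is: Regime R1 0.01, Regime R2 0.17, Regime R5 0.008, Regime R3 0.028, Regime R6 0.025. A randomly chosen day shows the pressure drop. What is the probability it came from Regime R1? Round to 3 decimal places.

Since the prior is uniform, the posterior is proportional to the likelihood:
  Regime R1: 0.01
  Regime R2: 0.17
  Regime R5: 0.008
  Regime R3: 0.028
  Regime R6: 0.025
Normalizing constant = 0.241.
P(Regime R1 | evidence) = 0.01 / 0.241 ≈ 0.041.

0.041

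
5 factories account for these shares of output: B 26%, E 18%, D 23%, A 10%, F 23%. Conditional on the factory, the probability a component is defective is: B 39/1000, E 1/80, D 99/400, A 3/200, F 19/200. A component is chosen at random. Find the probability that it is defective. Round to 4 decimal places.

Compute prior × likelihood for every hypothesis:
  B: 0.26 × 0.039 = 0.01014
  E: 0.18 × 0.0125 = 0.00225
  D: 0.23 × 0.2475 = 0.056925
  A: 0.1 × 0.015 = 0.0015
  F: 0.23 × 0.095 = 0.02185
P(defective) = 0.01014 + 0.00225 + 0.056925 + 0.0015 + 0.02185 = 0.092665 → 0.0927.

0.0927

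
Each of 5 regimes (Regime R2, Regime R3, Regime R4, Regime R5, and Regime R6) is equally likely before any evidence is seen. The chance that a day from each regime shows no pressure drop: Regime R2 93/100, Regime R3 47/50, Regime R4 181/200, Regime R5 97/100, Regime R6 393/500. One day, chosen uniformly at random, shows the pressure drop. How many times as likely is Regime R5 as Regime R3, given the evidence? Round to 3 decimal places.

Taking complements, P(drop | each) = Regime R2 0.07, Regime R3 0.06, Regime R4 0.095, Regime R5 0.03, Regime R6 0.214.
With a uniform prior (1/5 each), posterior ∝ likelihood:
  Regime R2: 0.07
  Regime R3: 0.06
  Regime R4: 0.095
  Regime R5: 0.03
  Regime R6: 0.214
Sum = 0.469.
The ratio is 0.03 / 0.06 (the normalizer cancels) = 0.500.

0.500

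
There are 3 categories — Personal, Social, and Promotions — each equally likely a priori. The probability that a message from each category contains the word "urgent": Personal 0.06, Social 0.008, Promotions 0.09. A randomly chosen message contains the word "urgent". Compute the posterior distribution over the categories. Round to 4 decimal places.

Personal 0.3797, Social 0.0506, Promotions 0.5696

With a uniform prior (1/3 each), posterior ∝ likelihood:
  Personal: 0.06
  Social: 0.008
  Promotions: 0.09
Normalizing constant = 0.158.
P(Personal | urgent-flag) = 0.06/0.158 ≈ 0.3797
P(Social | urgent-flag) = 0.008/0.158 ≈ 0.0506
P(Promotions | urgent-flag) = 0.09/0.158 ≈ 0.5696
(Check: 0.3797+0.0506+0.5696 = 0.9999.)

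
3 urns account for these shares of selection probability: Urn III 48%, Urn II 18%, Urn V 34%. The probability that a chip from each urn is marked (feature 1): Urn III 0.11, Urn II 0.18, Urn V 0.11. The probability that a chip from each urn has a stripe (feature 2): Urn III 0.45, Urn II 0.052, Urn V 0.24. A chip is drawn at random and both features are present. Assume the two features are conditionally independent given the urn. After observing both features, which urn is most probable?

Urn III

Unnormalized posteriors (prior × likelihood):
  Urn III: 0.48 × 0.11 × 0.45 = 0.02376
  Urn II: 0.18 × 0.18 × 0.052 = 0.0016848
  Urn V: 0.34 × 0.11 × 0.24 = 0.008976
Sum = 0.0344208.
Largest term belongs to Urn III, so Urn III is most probable.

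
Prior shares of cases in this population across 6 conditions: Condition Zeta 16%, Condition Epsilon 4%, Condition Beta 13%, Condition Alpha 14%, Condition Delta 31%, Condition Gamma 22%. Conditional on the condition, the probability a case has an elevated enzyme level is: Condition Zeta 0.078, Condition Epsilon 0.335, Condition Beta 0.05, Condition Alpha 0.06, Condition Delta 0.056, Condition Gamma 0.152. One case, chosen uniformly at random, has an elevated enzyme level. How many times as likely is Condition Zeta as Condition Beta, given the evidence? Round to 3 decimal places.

By Bayes' rule, posterior ∝ prior × likelihood:
  Condition Zeta: 0.16 × 0.078 = 0.01248
  Condition Epsilon: 0.04 × 0.335 = 0.0134
  Condition Beta: 0.13 × 0.05 = 0.0065
  Condition Alpha: 0.14 × 0.06 = 0.0084
  Condition Delta: 0.31 × 0.056 = 0.01736
  Condition Gamma: 0.22 × 0.152 = 0.03344
Total = 0.09158.
The ratio is 0.01248 / 0.0065 (the normalizer cancels) = 1.920.

1.920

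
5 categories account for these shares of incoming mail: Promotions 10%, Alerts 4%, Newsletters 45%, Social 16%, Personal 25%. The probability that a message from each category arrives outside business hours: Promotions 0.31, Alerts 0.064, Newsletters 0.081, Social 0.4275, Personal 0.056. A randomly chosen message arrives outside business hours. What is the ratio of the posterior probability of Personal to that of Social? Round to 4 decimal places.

0.2047

Unnormalized posteriors (prior × likelihood):
  Promotions: 0.1 × 0.31 = 0.031
  Alerts: 0.04 × 0.064 = 0.00256
  Newsletters: 0.45 × 0.081 = 0.03645
  Social: 0.16 × 0.4275 = 0.0684
  Personal: 0.25 × 0.056 = 0.014
Sum = 0.15241.
The ratio is 0.014 / 0.0684 (the normalizer cancels) = 0.2047.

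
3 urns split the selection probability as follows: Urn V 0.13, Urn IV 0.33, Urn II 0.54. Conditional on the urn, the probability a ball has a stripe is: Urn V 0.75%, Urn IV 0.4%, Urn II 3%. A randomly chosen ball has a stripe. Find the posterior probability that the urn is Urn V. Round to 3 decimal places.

By Bayes' rule, posterior ∝ prior × likelihood:
  Urn V: 0.13 × 0.0075 = 0.000975
  Urn IV: 0.33 × 0.004 = 0.00132
  Urn II: 0.54 × 0.03 = 0.0162
Normalizing constant = 0.018495.
P(Urn V | evidence) = 0.000975 / 0.018495 ≈ 0.053.

0.053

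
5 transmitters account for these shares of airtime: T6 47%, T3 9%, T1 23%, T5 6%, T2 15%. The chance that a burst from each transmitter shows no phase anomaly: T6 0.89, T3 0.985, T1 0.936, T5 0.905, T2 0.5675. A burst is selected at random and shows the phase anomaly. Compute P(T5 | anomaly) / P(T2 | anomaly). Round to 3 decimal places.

0.088

Taking complements, P(anomaly | each) = T6 0.11, T3 0.015, T1 0.064, T5 0.095, T2 0.4325.
Prior × likelihood for each hypothesis:
  T6: 0.47 × 0.11 = 0.0517
  T3: 0.09 × 0.015 = 0.00135
  T1: 0.23 × 0.064 = 0.01472
  T5: 0.06 × 0.095 = 0.0057
  T2: 0.15 × 0.4325 = 0.064875
Sum = 0.138345.
The ratio is 0.0057 / 0.064875 (the normalizer cancels) = 0.088.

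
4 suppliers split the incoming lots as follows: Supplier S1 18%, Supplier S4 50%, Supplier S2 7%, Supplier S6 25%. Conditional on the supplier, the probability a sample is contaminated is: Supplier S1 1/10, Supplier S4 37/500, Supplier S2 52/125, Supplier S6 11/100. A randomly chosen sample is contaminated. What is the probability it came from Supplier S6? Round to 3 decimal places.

Unnormalized posteriors (prior × likelihood):
  Supplier S1: 0.18 × 0.1 = 0.018
  Supplier S4: 0.5 × 0.074 = 0.037
  Supplier S2: 0.07 × 0.416 = 0.02912
  Supplier S6: 0.25 × 0.11 = 0.0275
Total = 0.11162.
P(Supplier S6 | evidence) = 0.0275 / 0.11162 ≈ 0.246.

0.246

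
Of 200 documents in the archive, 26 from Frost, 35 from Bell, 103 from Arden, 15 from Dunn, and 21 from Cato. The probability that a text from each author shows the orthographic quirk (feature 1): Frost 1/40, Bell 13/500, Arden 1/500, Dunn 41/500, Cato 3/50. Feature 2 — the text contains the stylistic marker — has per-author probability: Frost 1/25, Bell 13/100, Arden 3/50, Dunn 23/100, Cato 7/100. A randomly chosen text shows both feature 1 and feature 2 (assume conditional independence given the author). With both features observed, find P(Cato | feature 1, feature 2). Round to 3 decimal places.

Unnormalized posteriors (prior × likelihood):
  Frost: 0.13 × 0.025 × 0.04 = 0.00013
  Bell: 0.175 × 0.026 × 0.13 = 0.0005915
  Arden: 0.515 × 0.002 × 0.06 = 0.0000618
  Dunn: 0.075 × 0.082 × 0.23 = 0.0014145
  Cato: 0.105 × 0.06 × 0.07 = 0.000441
Sum = 0.0026388.
P(Cato | evidence) = 0.000441 / 0.0026388 ≈ 0.167.

0.167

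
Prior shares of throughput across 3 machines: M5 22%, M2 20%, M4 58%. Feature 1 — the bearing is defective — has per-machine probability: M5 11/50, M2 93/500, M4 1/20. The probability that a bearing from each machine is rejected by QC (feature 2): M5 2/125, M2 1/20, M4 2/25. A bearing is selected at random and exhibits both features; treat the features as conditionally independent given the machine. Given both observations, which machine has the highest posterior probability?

Unnormalized posteriors (prior × likelihood):
  M5: 0.22 × 0.22 × 0.016 = 0.0007744
  M2: 0.2 × 0.186 × 0.05 = 0.00186
  M4: 0.58 × 0.05 × 0.08 = 0.00232
Total = 0.0049544.
Largest term belongs to M4, so M4 is most probable.

M4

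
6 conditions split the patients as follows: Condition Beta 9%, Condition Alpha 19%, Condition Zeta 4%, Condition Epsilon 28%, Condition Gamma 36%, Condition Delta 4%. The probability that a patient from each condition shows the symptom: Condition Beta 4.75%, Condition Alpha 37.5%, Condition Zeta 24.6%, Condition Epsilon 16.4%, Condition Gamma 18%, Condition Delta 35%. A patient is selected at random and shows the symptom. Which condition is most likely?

By Bayes' rule, posterior ∝ prior × likelihood:
  Condition Beta: 0.09 × 0.0475 = 0.004275
  Condition Alpha: 0.19 × 0.375 = 0.07125
  Condition Zeta: 0.04 × 0.246 = 0.00984
  Condition Epsilon: 0.28 × 0.164 = 0.04592
  Condition Gamma: 0.36 × 0.18 = 0.0648
  Condition Delta: 0.04 × 0.35 = 0.014
Sum = 0.210085.
Largest term belongs to Condition Alpha, so Condition Alpha is most probable.

Condition Alpha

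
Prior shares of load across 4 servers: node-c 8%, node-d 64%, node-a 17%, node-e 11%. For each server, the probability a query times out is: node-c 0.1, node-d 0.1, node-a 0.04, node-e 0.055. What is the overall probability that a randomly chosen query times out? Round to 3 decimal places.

0.085

Unnormalized posteriors (prior × likelihood):
  node-c: 0.08 × 0.1 = 0.008
  node-d: 0.64 × 0.1 = 0.064
  node-a: 0.17 × 0.04 = 0.0068
  node-e: 0.11 × 0.055 = 0.00605
P(timeout) = 0.008 + 0.064 + 0.0068 + 0.00605 = 0.08485 → 0.085.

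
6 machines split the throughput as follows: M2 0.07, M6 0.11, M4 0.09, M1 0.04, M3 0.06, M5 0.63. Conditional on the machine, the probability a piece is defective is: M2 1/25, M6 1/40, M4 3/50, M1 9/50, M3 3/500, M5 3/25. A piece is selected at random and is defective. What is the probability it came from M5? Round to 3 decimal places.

Unnormalized posteriors (prior × likelihood):
  M2: 0.07 × 0.04 = 0.0028
  M6: 0.11 × 0.025 = 0.00275
  M4: 0.09 × 0.06 = 0.0054
  M1: 0.04 × 0.18 = 0.0072
  M3: 0.06 × 0.006 = 0.00036
  M5: 0.63 × 0.12 = 0.0756
Total = 0.09411.
P(M5 | evidence) = 0.0756 / 0.09411 ≈ 0.803.

0.803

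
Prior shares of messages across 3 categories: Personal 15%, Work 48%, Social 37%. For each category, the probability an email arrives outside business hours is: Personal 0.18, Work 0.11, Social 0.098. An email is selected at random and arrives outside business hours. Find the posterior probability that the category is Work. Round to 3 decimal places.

0.455

Unnormalized posteriors (prior × likelihood):
  Personal: 0.15 × 0.18 = 0.027
  Work: 0.48 × 0.11 = 0.0528
  Social: 0.37 × 0.098 = 0.03626
Normalizing constant = 0.11606.
P(Work | evidence) = 0.0528 / 0.11606 ≈ 0.455.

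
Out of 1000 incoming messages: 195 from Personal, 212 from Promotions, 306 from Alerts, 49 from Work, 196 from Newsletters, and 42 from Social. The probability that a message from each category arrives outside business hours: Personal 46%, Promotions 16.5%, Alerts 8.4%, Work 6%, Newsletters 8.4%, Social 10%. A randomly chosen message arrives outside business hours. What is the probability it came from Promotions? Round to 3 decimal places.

Compute prior × likelihood for every hypothesis:
  Personal: 0.195 × 0.46 = 0.0897
  Promotions: 0.212 × 0.165 = 0.03498
  Alerts: 0.306 × 0.084 = 0.025704
  Work: 0.049 × 0.06 = 0.00294
  Newsletters: 0.196 × 0.084 = 0.016464
  Social: 0.042 × 0.1 = 0.0042
Total = 0.173988.
P(Promotions | evidence) = 0.03498 / 0.173988 ≈ 0.201.

0.201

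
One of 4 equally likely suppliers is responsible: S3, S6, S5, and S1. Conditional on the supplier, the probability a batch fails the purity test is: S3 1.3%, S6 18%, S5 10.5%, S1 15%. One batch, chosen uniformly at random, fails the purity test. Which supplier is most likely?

With a uniform prior (1/4 each), posterior ∝ likelihood:
  S3: 0.013
  S6: 0.18
  S5: 0.105
  S1: 0.15
Normalizing constant = 0.448.
Largest term belongs to S6, so S6 is most probable.

S6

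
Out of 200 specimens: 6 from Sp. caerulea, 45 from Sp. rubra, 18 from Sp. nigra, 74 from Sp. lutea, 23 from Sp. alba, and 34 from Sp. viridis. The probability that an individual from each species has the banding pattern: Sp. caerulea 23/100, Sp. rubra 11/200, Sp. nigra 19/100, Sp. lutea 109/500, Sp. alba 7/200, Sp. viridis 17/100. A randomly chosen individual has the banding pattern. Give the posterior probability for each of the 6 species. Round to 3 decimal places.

Sp. caerulea 0.046, Sp. rubra 0.083, Sp. nigra 0.114, Sp. lutea 0.538, Sp. alba 0.027, Sp. viridis 0.193

By Bayes' rule, posterior ∝ prior × likelihood:
  Sp. caerulea: 0.03 × 0.23 = 0.0069
  Sp. rubra: 0.225 × 0.055 = 0.012375
  Sp. nigra: 0.09 × 0.19 = 0.0171
  Sp. lutea: 0.37 × 0.218 = 0.08066
  Sp. alba: 0.115 × 0.035 = 0.004025
  Sp. viridis: 0.17 × 0.17 = 0.0289
Sum = 0.14996.
P(Sp. caerulea | banded) = 0.0069/0.14996 ≈ 0.046
P(Sp. rubra | banded) = 0.012375/0.14996 ≈ 0.083
P(Sp. nigra | banded) = 0.0171/0.14996 ≈ 0.114
P(Sp. lutea | banded) = 0.08066/0.14996 ≈ 0.538
P(Sp. alba | banded) = 0.004025/0.14996 ≈ 0.027
P(Sp. viridis | banded) = 0.0289/0.14996 ≈ 0.193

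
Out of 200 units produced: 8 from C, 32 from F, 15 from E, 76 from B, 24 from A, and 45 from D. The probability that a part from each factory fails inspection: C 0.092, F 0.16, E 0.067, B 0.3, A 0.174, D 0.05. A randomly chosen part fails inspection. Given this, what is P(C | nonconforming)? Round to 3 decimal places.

Prior × likelihood for each hypothesis:
  C: 0.04 × 0.092 = 0.00368
  F: 0.16 × 0.16 = 0.0256
  E: 0.075 × 0.067 = 0.005025
  B: 0.38 × 0.3 = 0.114
  A: 0.12 × 0.174 = 0.02088
  D: 0.225 × 0.05 = 0.01125
Total = 0.180435.
P(C | evidence) = 0.00368 / 0.180435 ≈ 0.020.

0.020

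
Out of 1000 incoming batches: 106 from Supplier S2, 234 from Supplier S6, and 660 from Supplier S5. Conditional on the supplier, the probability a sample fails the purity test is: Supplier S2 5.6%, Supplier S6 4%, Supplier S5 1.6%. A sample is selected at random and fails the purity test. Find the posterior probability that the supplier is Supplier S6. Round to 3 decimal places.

0.362

By Bayes' rule, posterior ∝ prior × likelihood:
  Supplier S2: 0.106 × 0.056 = 0.005936
  Supplier S6: 0.234 × 0.04 = 0.00936
  Supplier S5: 0.66 × 0.016 = 0.01056
Sum = 0.025856.
P(Supplier S6 | evidence) = 0.00936 / 0.025856 ≈ 0.362.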